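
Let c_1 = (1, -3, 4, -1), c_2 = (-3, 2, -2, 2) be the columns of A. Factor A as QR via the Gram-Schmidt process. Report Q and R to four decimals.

e_1 = c_1/‖c_1‖ = (1, -3, 4, -1)/5.1962 = (0.1925, -0.5774, 0.7698, -0.1925).
r_{12} = e_1·c_2 = -3.6566.
u_2 = c_2 + 3.6566·e_1 = (-2.2963, -0.1111, 0.8148, 1.2963).
‖u_2‖ = 2.7622, so e_2 = (-0.8313, -0.0402, 0.2950, 0.4693).

Q = [[0.1925, -0.8313], [-0.5774, -0.0402], [0.7698, 0.2950], [-0.1925, 0.4693]], R = [[5.1962, -3.6566], [0.0000, 2.7622]]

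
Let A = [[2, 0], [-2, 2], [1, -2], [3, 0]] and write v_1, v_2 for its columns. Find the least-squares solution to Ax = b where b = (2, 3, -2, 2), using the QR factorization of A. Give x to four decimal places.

v_1 = (2, -2, 1, 3); ‖v_1‖ = 4.2426, so e_1 = (0.4714, -0.4714, 0.2357, 0.7071).
e_1·v_2 = 0.4714·0 + (-0.4714)·2 + 0.2357·(-2) + 0.7071·0 = -1.4142.
u_2 = v_2 + 1.4142·e_1 = (0.6667, 1.3333, -1.6667, 1.0000).
‖u_2‖ = 2.4495, so e_2 = (0.2722, 0.5443, -0.6804, 0.4082).
Qᵀb = (0.4714, 4.3546).
Back-substitute: x_2 = 4.3546/2.4495 = 1.7778.
x_1 = (0.4714 + 1.4142·1.7778)/4.2426 = 0.7037.

x = (0.7037, 1.7778)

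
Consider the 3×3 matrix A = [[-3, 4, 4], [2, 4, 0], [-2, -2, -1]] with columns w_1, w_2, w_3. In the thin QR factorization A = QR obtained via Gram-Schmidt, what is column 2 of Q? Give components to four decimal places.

q_2 = (0.6667, 0.6667, -0.3333)

w_1 = (-3, 2, -2); ‖w_1‖ = 4.1231, so q_1 = (-0.7276, 0.4851, -0.4851).
q_1·w_2 = (-0.7276)·4 + 0.4851·4 + (-0.4851)·(-2) = 0.0000.
u_2 = w_2 + 0.0000·q_1 = (4.0000, 4.0000, -2.0000).
‖u_2‖ = 6.0000, so q_2 = (0.6667, 0.6667, -0.3333).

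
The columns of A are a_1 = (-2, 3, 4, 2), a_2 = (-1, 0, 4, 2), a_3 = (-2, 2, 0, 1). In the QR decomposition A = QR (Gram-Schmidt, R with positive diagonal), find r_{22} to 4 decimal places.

r_{22} = 2.5166

e_1 = a_1/‖a_1‖ = (-2, 3, 4, 2)/5.7446 = (-0.3482, 0.5222, 0.6963, 0.3482).
r_{12} = e_1·a_2 = 3.8297.
u_2 = a_2 − 3.8297·e_1 = (0.3333, -2.0000, 1.3333, 0.6667).
r_{22} = ‖u_2‖ = 2.5166.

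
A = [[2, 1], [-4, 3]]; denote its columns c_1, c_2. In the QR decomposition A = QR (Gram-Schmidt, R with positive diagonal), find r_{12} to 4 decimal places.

e_1 = c_1/‖c_1‖ = (2, -4)/4.4721 = (0.4472, -0.8944).
r_{12} = e_1·c_2 = -2.2361.

r_{12} = -2.2361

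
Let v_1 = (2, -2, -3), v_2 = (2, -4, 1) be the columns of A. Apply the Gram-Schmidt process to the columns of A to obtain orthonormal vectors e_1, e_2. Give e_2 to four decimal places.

e_2 = (0.2336, -0.7299, 0.6424)

e_1 = v_1/‖v_1‖ = (2, -2, -3)/4.1231 = (0.4851, -0.4851, -0.7276).
r_{12} = e_1·v_2 = 2.1828.
u_2 = v_2 − 2.1828·e_1 = (0.9412, -2.9412, 2.5882).
‖u_2‖ = 4.0293, so e_2 = (0.2336, -0.7299, 0.6424).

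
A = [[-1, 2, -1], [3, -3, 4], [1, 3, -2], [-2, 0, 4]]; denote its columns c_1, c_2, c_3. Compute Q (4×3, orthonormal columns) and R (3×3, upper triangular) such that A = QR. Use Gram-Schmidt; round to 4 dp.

q_1 = c_1/‖c_1‖ = (-1, 3, 1, -2)/3.8730 = (-0.2582, 0.7746, 0.2582, -0.5164).
r_{12} = q_1·c_2 = -2.0656.
u_2 = c_2 + 2.0656·q_1 = (1.4667, -1.4000, 3.5333, -1.0667).
‖u_2‖ = 4.2111, so q_2 = (0.3483, -0.3325, 0.8391, -0.2533).
r_{13} = q_1·c_3 = 0.7746; r_{23} = q_2·c_3 = -4.3694.
u_3 = c_3 − 0.7746·q_1 + 4.3694·q_2 = (0.7218, 1.9474, 1.4662, 3.2932).
‖u_3‖ = 4.1603, so q_3 = (0.1735, 0.4681, 0.3524, 0.7916).

Q = [[-0.2582, 0.3483, 0.1735], [0.7746, -0.3325, 0.4681], [0.2582, 0.8391, 0.3524], [-0.5164, -0.2533, 0.7916]], R = [[3.8730, -2.0656, 0.7746], [0.0000, 4.2111, -4.3694], [0.0000, 0.0000, 4.1603]]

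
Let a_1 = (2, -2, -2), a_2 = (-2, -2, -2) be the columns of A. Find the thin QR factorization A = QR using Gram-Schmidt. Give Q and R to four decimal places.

Q = [[0.5774, -0.8165], [-0.5774, -0.4082], [-0.5774, -0.4082]], R = [[3.4641, 1.1547], [0.0000, 3.2660]]

a_1 = (2, -2, -2); ‖a_1‖ = 3.4641, so q_1 = (0.5774, -0.5774, -0.5774).
q_1·a_2 = 0.5774·(-2) + (-0.5774)·(-2) + (-0.5774)·(-2) = 1.1547.
u_2 = a_2 − 1.1547·q_1 = (-2.6667, -1.3333, -1.3333).
‖u_2‖ = 3.2660, so q_2 = (-0.8165, -0.4082, -0.4082).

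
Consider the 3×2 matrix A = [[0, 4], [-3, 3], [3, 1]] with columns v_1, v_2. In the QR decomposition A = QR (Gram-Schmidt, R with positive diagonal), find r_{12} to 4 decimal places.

r_{12} = -1.4142

v_1 = (0, -3, 3); ‖v_1‖ = 4.2426, so e_1 = (0.0000, -0.7071, 0.7071).
r_{12} = e_1·v_2 = -1.4142.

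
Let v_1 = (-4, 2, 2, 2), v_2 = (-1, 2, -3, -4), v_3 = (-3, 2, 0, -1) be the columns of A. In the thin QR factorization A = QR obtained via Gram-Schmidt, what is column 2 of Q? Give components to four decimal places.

v_1 = (-4, 2, 2, 2); ‖v_1‖ = 5.2915, so e_1 = (-0.7559, 0.3780, 0.3780, 0.3780).
e_1·v_2 = (-0.7559)·(-1) + 0.3780·2 + 0.3780·(-3) + 0.3780·(-4) = -1.1339.
u_2 = v_2 + 1.1339·e_1 = (-1.8571, 2.4286, -2.5714, -3.5714).
‖u_2‖ = 5.3586, so e_2 = (-0.3466, 0.4532, -0.4799, -0.6665).

e_2 = (-0.3466, 0.4532, -0.4799, -0.6665)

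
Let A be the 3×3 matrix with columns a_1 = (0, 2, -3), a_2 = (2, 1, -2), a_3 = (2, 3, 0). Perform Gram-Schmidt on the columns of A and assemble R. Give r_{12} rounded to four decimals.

e_1 = a_1/‖a_1‖ = (0, 2, -3)/3.6056 = (0.0000, 0.5547, -0.8321).
r_{12} = e_1·a_2 = 2.2188.

r_{12} = 2.2188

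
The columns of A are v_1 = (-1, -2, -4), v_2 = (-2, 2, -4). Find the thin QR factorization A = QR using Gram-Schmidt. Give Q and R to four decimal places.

Q = [[-0.2182, -0.3482], [-0.4364, 0.8704], [-0.8729, -0.3482]], R = [[4.5826, 3.0551], [0.0000, 3.8297]]

v_1 = (-1, -2, -4); ‖v_1‖ = 4.5826, so q_1 = (-0.2182, -0.4364, -0.8729).
q_1·v_2 = (-0.2182)·(-2) + (-0.4364)·2 + (-0.8729)·(-4) = 3.0551.
u_2 = v_2 − 3.0551·q_1 = (-1.3333, 3.3333, -1.3333).
‖u_2‖ = 3.8297, so q_2 = (-0.3482, 0.8704, -0.3482).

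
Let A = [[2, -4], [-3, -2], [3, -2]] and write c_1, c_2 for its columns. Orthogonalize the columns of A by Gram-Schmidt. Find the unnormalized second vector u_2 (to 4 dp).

c_1 = (2, -3, 3); ‖c_1‖ = 4.6904, so e_1 = (0.4264, -0.6396, 0.6396).
e_1·c_2 = 0.4264·(-4) + (-0.6396)·(-2) + 0.6396·(-2) = -1.7056.
u_2 = c_2 + 1.7056·e_1 = (-3.2727, -3.0909, -0.9091).

u_2 = (-3.2727, -3.0909, -0.9091)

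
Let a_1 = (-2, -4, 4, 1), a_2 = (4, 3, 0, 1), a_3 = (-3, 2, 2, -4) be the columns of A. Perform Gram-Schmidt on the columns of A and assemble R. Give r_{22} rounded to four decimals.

r_{22} = 4.0303

a_1 = (-2, -4, 4, 1); ‖a_1‖ = 6.0828, so e_1 = (-0.3288, -0.6576, 0.6576, 0.1644).
e_1·a_2 = (-0.3288)·4 + (-0.6576)·3 + 0.6576·0 + 0.1644·1 = -3.1236.
u_2 = a_2 + 3.1236·e_1 = (2.9730, 0.9459, 2.0541, 1.5135).
r_{22} = ‖u_2‖ = 4.0303.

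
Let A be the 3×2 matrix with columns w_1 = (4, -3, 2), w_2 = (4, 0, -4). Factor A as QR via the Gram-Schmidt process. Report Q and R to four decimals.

w_1 = (4, -3, 2); ‖w_1‖ = 5.3852, so e_1 = (0.7428, -0.5571, 0.3714).
e_1·w_2 = 0.7428·4 + (-0.5571)·0 + 0.3714·(-4) = 1.4856.
u_2 = w_2 − 1.4856·e_1 = (2.8966, 0.8276, -4.5517).
‖u_2‖ = 5.4583, so e_2 = (0.5307, 0.1516, -0.8339).

Q = [[0.7428, 0.5307], [-0.5571, 0.1516], [0.3714, -0.8339]], R = [[5.3852, 1.4856], [0.0000, 5.4583]]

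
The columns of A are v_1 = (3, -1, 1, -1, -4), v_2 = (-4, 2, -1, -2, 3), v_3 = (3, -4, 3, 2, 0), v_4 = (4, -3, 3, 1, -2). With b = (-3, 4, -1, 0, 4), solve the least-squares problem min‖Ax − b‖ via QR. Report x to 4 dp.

v_1 = (3, -1, 1, -1, -4); ‖v_1‖ = 5.2915, so e_1 = (0.5669, -0.1890, 0.1890, -0.1890, -0.7559).
e_1·v_2 = 0.5669·(-4) + (-0.1890)·2 + 0.1890·(-1) + (-0.1890)·(-2) + (-0.7559)·3 = -4.7246.
u_2 = v_2 + 4.7246·e_1 = (-1.3214, 1.1071, -0.1071, -2.8929, -0.5714).
‖u_2‖ = 3.4174, so e_2 = (-0.3867, 0.3240, -0.0314, -0.8465, -0.1672).
e_1·v_3 = 0.5669·3 + (-0.1890)·(-4) + 0.1890·3 + (-0.1890)·2 + (-0.7559)·0 = 2.6458; e_2·v_3 = (-0.3867)·3 + 0.3240·(-4) + (-0.0314)·3 + (-0.8465)·2 + (-0.1672)·0 = -4.2430.
u_3 = v_3 − 2.6458·e_1 + 4.2430·e_2 = (-0.1407, -2.1254, 2.3670, -1.0917, 1.2905).
‖u_3‖ = 3.6051, so e_3 = (-0.0390, -0.5895, 0.6566, -0.3028, 0.3580).
e_1·v_4 = 0.5669·4 + (-0.1890)·(-3) + 0.1890·3 + (-0.1890)·1 + (-0.7559)·(-2) = 4.7246; e_2·v_4 = (-0.3867)·4 + 0.3240·(-3) + (-0.0314)·3 + (-0.8465)·1 + (-0.1672)·(-2) = -3.1248; e_3·v_4 = (-0.0390)·4 + (-0.5895)·(-3) + 0.6566·3 + (-0.3028)·1 + 0.3580·(-2) = 2.5635.
u_4 = v_4 − 4.7246·e_1 + 3.1248·e_2 − 2.5635·e_3 = (0.2132, 0.4165, 0.3261, 0.0240, 0.1313).
‖u_4‖ = 0.5857, so e_4 = (0.3640, 0.7110, 0.5568, 0.0410, 0.2242).
Qᵀb = (-5.6695, 1.8184, -1.4658, 2.0922).
Back-substitute: x_4 = 2.0922/0.5857 = 3.5720.
x_3 = (-1.4658 − 2.5635·3.5720)/3.6051 = -2.9465.
x_2 = (1.8184 + 4.2430·(-2.9465) + 3.1248·3.5720)/3.4174 = 0.1399.
x_1 = (-5.6695 + 4.7246·0.1399 − 2.6458·(-2.9465) − 4.7246·3.5720)/5.2915 = -2.6626.

x = (-2.6626, 0.1399, -2.9465, 3.5720)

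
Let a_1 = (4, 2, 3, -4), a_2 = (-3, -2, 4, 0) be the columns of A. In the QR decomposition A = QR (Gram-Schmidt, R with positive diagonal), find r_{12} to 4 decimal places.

r_{12} = -0.5963

e_1 = a_1/‖a_1‖ = (4, 2, 3, -4)/6.7082 = (0.5963, 0.2981, 0.4472, -0.5963).
r_{12} = e_1·a_2 = -0.5963.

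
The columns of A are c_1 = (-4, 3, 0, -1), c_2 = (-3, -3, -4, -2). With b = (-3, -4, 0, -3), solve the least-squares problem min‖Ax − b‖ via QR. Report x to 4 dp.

x = (-0.0218, 0.7134)

c_1 = (-4, 3, 0, -1); ‖c_1‖ = 5.0990, so q_1 = (-0.7845, 0.5883, 0.0000, -0.1961).
q_1·c_2 = (-0.7845)·(-3) + 0.5883·(-3) + 0.0000·(-4) + (-0.1961)·(-2) = 0.9806.
u_2 = c_2 − 0.9806·q_1 = (-2.2308, -3.5769, -4.0000, -1.8077).
‖u_2‖ = 6.0859, so q_2 = (-0.3665, -0.5877, -0.6573, -0.2970).
Qᵀb = (0.5883, 4.3417).
Back-substitute: x_2 = 4.3417/6.0859 = 0.7134.
x_1 = (0.5883 − 0.9806·0.7134)/5.0990 = -0.0218.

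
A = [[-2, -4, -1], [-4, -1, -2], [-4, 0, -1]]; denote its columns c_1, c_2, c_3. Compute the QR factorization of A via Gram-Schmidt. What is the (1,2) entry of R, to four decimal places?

r_{12} = 2.0000

c_1 = (-2, -4, -4); ‖c_1‖ = 6.0000, so q_1 = (-0.3333, -0.6667, -0.6667).
r_{12} = q_1·c_2 = 2.0000.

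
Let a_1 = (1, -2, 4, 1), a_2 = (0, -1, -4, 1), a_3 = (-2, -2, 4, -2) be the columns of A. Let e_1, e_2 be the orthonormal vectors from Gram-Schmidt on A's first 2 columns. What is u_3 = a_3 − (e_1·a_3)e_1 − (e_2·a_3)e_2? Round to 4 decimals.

u_3 = (-2.3524, -1.9295, 0.0529, -1.7181)

e_1 = a_1/‖a_1‖ = (1, -2, 4, 1)/4.6904 = (0.2132, -0.4264, 0.8528, 0.2132).
r_{12} = e_1·a_2 = -2.7716.
u_2 = a_2 + 2.7716·e_1 = (0.5909, -2.1818, -1.6364, 1.5909).
‖u_2‖ = 3.2122, so e_2 = (0.1840, -0.6792, -0.5094, 0.4953).
r_{13} = e_1·a_3 = 3.4112; r_{23} = e_2·a_3 = -2.0377.
u_3 = a_3 − 3.4112·e_1 + 2.0377·e_2 = (-2.3524, -1.9295, 0.0529, -1.7181).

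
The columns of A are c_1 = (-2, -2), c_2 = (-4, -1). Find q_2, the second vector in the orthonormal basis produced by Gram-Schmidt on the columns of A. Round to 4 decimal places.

q_2 = (-0.7071, 0.7071)

c_1 = (-2, -2); ‖c_1‖ = 2.8284, so q_1 = (-0.7071, -0.7071).
q_1·c_2 = (-0.7071)·(-4) + (-0.7071)·(-1) = 3.5355.
u_2 = c_2 − 3.5355·q_1 = (-1.5000, 1.5000).
‖u_2‖ = 2.1213, so q_2 = (-0.7071, 0.7071).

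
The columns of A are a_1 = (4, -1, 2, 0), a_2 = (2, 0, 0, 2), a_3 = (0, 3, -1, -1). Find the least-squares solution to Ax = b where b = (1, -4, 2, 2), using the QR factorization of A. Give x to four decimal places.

x = (0.1529, 0.2627, -1.3373)

a_1 = (4, -1, 2, 0); ‖a_1‖ = 4.5826, so q_1 = (0.8729, -0.2182, 0.4364, 0.0000).
q_1·a_2 = 0.8729·2 + (-0.2182)·0 + 0.4364·0 + 0.0000·2 = 1.7457.
u_2 = a_2 − 1.7457·q_1 = (0.4762, 0.3810, -0.7619, 2.0000).
‖u_2‖ = 2.2254, so q_2 = (0.2140, 0.1712, -0.3424, 0.8987).
q_1·a_3 = 0.8729·0 + (-0.2182)·3 + 0.4364·(-1) + 0.0000·(-1) = -1.0911; q_2·a_3 = 0.2140·0 + 0.1712·3 + (-0.3424)·(-1) + 0.8987·(-1) = -0.0428.
u_3 = a_3 + 1.0911·q_1 + 0.0428·q_2 = (0.9615, 2.7692, -0.5385, -0.9615).
‖u_3‖ = 3.1317, so q_3 = (0.3070, 0.8843, -0.1719, -0.3070).
Qᵀb = (2.6186, 0.6419, -4.1879).
Back-substitute: x_3 = -4.1879/3.1317 = -1.3373.
x_2 = (0.6419 + 0.0428·(-1.3373))/2.2254 = 0.2627.
x_1 = (2.6186 − 1.7457·0.2627 + 1.0911·(-1.3373))/4.5826 = 0.1529.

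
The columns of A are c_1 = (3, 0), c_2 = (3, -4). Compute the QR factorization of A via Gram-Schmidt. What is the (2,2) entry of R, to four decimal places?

q_1 = c_1/‖c_1‖ = (3, 0)/3.0000 = (1.0000, 0.0000).
r_{12} = q_1·c_2 = 3.0000.
u_2 = c_2 − 3.0000·q_1 = (0.0000, -4.0000).
r_{22} = ‖u_2‖ = 4.0000.

r_{22} = 4.0000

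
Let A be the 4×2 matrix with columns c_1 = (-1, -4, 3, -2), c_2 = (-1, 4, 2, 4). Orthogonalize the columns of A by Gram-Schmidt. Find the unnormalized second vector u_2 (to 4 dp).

u_2 = (-1.5667, 1.7333, 3.7000, 2.8667)

c_1 = (-1, -4, 3, -2); ‖c_1‖ = 5.4772, so q_1 = (-0.1826, -0.7303, 0.5477, -0.3651).
q_1·c_2 = (-0.1826)·(-1) + (-0.7303)·4 + 0.5477·2 + (-0.3651)·4 = -3.1038.
u_2 = c_2 + 3.1038·q_1 = (-1.5667, 1.7333, 3.7000, 2.8667).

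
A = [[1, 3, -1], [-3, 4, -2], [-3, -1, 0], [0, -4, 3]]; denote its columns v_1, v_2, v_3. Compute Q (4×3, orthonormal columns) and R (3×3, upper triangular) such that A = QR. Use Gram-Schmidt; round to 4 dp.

Q = [[0.2294, 0.5236, 0.4556], [-0.6882, 0.4820, 0.3767], [-0.6882, -0.3075, -0.2248], [0.0000, -0.6316, 0.7746]], R = [[4.3589, -1.3765, 1.1471], [0.0000, 6.3329, -3.3825], [0.0000, 0.0000, 1.1148]]

v_1 = (1, -3, -3, 0); ‖v_1‖ = 4.3589, so q_1 = (0.2294, -0.6882, -0.6882, 0.0000).
q_1·v_2 = 0.2294·3 + (-0.6882)·4 + (-0.6882)·(-1) + 0.0000·(-4) = -1.3765.
u_2 = v_2 + 1.3765·q_1 = (3.3158, 3.0526, -1.9474, -4.0000).
‖u_2‖ = 6.3329, so q_2 = (0.5236, 0.4820, -0.3075, -0.6316).
q_1·v_3 = 0.2294·(-1) + (-0.6882)·(-2) + (-0.6882)·0 + 0.0000·3 = 1.1471; q_2·v_3 = 0.5236·(-1) + 0.4820·(-2) + (-0.3075)·0 + (-0.6316)·3 = -3.3825.
u_3 = v_3 − 1.1471·q_1 + 3.3825·q_2 = (0.5079, 0.4199, -0.2507, 0.8635).
‖u_3‖ = 1.1148, so q_3 = (0.4556, 0.3767, -0.2248, 0.7746).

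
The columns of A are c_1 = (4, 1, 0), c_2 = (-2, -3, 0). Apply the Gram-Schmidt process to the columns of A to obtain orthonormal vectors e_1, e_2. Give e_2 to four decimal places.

c_1 = (4, 1, 0); ‖c_1‖ = 4.1231, so e_1 = (0.9701, 0.2425, 0.0000).
e_1·c_2 = 0.9701·(-2) + 0.2425·(-3) + 0.0000·0 = -2.6679.
u_2 = c_2 + 2.6679·e_1 = (0.5882, -2.3529, 0.0000).
‖u_2‖ = 2.4254, so e_2 = (0.2425, -0.9701, 0.0000).

e_2 = (0.2425, -0.9701, 0.0000)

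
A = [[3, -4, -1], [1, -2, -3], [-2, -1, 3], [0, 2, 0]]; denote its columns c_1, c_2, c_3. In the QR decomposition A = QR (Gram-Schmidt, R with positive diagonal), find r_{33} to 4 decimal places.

r_{33} = 2.8250

c_1 = (3, 1, -2, 0); ‖c_1‖ = 3.7417, so q_1 = (0.8018, 0.2673, -0.5345, 0.0000).
q_1·c_2 = 0.8018·(-4) + 0.2673·(-2) + (-0.5345)·(-1) + 0.0000·2 = -3.2071.
u_2 = c_2 + 3.2071·q_1 = (-1.4286, -1.1429, -2.7143, 2.0000).
‖u_2‖ = 3.8359, so q_2 = (-0.3724, -0.2979, -0.7076, 0.5214).
q_1·c_3 = 0.8018·(-1) + 0.2673·(-3) + (-0.5345)·3 + 0.0000·0 = -3.2071; q_2·c_3 = (-0.3724)·(-1) + (-0.2979)·(-3) + (-0.7076)·3 + 0.5214·0 = -0.8566.
u_3 = c_3 + 3.2071·q_1 + 0.8566·q_2 = (1.2524, -2.3981, 0.6796, 0.4466).
r_{33} = ‖u_3‖ = 2.8250.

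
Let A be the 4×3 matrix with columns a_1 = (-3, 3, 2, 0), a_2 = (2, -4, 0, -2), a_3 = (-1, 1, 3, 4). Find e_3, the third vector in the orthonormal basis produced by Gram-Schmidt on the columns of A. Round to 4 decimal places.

a_1 = (-3, 3, 2, 0); ‖a_1‖ = 4.6904, so e_1 = (-0.6396, 0.6396, 0.4264, 0.0000).
e_1·a_2 = (-0.6396)·2 + 0.6396·(-4) + 0.4264·0 + 0.0000·(-2) = -3.8376.
u_2 = a_2 + 3.8376·e_1 = (-0.4545, -1.5455, 1.6364, -2.0000).
‖u_2‖ = 3.0451, so e_2 = (-0.1493, -0.5075, 0.5374, -0.6568).
e_1·a_3 = (-0.6396)·(-1) + 0.6396·1 + 0.4264·3 + 0.0000·4 = 2.5584; e_2·a_3 = (-0.1493)·(-1) + (-0.5075)·1 + 0.5374·3 + (-0.6568)·4 = -1.3733.
u_3 = a_3 − 2.5584·e_1 + 1.3733·e_2 = (0.4314, -1.3333, 2.6471, 3.0980).
‖u_3‖ = 4.3091, so e_3 = (0.1001, -0.3094, 0.6143, 0.7189).

e_3 = (0.1001, -0.3094, 0.6143, 0.7189)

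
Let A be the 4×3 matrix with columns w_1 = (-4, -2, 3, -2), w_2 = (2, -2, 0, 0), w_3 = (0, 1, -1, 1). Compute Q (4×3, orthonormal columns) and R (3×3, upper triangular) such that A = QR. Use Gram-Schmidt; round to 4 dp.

w_1 = (-4, -2, 3, -2); ‖w_1‖ = 5.7446, so e_1 = (-0.6963, -0.3482, 0.5222, -0.3482).
e_1·w_2 = (-0.6963)·2 + (-0.3482)·(-2) + 0.5222·0 + (-0.3482)·0 = -0.6963.
u_2 = w_2 + 0.6963·e_1 = (1.5152, -2.2424, 0.3636, -0.2424).
‖u_2‖ = 2.7414, so e_2 = (0.5527, -0.8180, 0.1326, -0.0884).
e_1·w_3 = (-0.6963)·0 + (-0.3482)·1 + 0.5222·(-1) + (-0.3482)·1 = -1.2185; e_2·w_3 = 0.5527·0 + (-0.8180)·1 + 0.1326·(-1) + (-0.0884)·1 = -1.0391.
u_3 = w_3 + 1.2185·e_1 + 1.0391·e_2 = (-0.2742, -0.2742, -0.2258, 0.4839).
‖u_3‖ = 0.6599, so e_3 = (-0.4155, -0.4155, -0.3422, 0.7332).

Q = [[-0.6963, 0.5527, -0.4155], [-0.3482, -0.8180, -0.4155], [0.5222, 0.1326, -0.3422], [-0.3482, -0.0884, 0.7332]], R = [[5.7446, -0.6963, -1.2185], [0.0000, 2.7414, -1.0391], [0.0000, 0.0000, 0.6599]]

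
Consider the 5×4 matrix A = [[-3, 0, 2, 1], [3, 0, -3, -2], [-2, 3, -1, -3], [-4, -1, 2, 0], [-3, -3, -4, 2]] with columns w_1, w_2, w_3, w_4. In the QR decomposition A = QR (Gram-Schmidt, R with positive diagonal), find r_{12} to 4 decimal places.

r_{12} = 1.0211

w_1 = (-3, 3, -2, -4, -3); ‖w_1‖ = 6.8557, so e_1 = (-0.4376, 0.4376, -0.2917, -0.5835, -0.4376).
r_{12} = e_1·w_2 = 1.0211.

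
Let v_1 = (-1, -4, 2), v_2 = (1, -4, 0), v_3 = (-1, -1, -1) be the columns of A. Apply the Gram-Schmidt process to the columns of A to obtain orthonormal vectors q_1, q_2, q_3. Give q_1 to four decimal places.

q_1 = (-0.2182, -0.8729, 0.4364)

q_1 = v_1/‖v_1‖ = (-1, -4, 2)/4.5826 = (-0.2182, -0.8729, 0.4364).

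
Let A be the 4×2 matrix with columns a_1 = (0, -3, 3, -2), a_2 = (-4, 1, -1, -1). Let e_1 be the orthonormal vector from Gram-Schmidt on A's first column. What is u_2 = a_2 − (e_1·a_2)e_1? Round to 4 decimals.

u_2 = (-4.0000, 0.4545, -0.4545, -1.3636)

a_1 = (0, -3, 3, -2); ‖a_1‖ = 4.6904, so e_1 = (0.0000, -0.6396, 0.6396, -0.4264).
e_1·a_2 = 0.0000·(-4) + (-0.6396)·1 + 0.6396·(-1) + (-0.4264)·(-1) = -0.8528.
u_2 = a_2 + 0.8528·e_1 = (-4.0000, 0.4545, -0.4545, -1.3636).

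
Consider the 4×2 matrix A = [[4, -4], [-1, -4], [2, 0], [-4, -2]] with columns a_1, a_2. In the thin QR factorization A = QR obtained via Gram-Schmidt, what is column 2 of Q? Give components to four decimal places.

q_2 = (-0.5982, -0.6888, 0.0363, -0.4079)

a_1 = (4, -1, 2, -4); ‖a_1‖ = 6.0828, so q_1 = (0.6576, -0.1644, 0.3288, -0.6576).
q_1·a_2 = 0.6576·(-4) + (-0.1644)·(-4) + 0.3288·0 + (-0.6576)·(-2) = -0.6576.
u_2 = a_2 + 0.6576·q_1 = (-3.5676, -4.1081, 0.2162, -2.4324).
‖u_2‖ = 5.9639, so q_2 = (-0.5982, -0.6888, 0.0363, -0.4079).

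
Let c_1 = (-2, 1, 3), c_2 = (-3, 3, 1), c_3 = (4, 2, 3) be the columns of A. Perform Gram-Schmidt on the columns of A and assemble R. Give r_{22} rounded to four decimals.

c_1 = (-2, 1, 3); ‖c_1‖ = 3.7417, so q_1 = (-0.5345, 0.2673, 0.8018).
q_1·c_2 = (-0.5345)·(-3) + 0.2673·3 + 0.8018·1 = 3.2071.
u_2 = c_2 − 3.2071·q_1 = (-1.2857, 2.1429, -1.5714).
r_{22} = ‖u_2‖ = 2.9520.

r_{22} = 2.9520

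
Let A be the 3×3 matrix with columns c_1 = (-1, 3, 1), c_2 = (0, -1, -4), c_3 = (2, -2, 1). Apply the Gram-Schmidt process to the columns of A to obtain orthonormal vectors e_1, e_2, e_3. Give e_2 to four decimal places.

c_1 = (-1, 3, 1); ‖c_1‖ = 3.3166, so e_1 = (-0.3015, 0.9045, 0.3015).
e_1·c_2 = (-0.3015)·0 + 0.9045·(-1) + 0.3015·(-4) = -2.1106.
u_2 = c_2 + 2.1106·e_1 = (-0.6364, 0.9091, -3.3636).
‖u_2‖ = 3.5420, so e_2 = (-0.1797, 0.2567, -0.9497).

e_2 = (-0.1797, 0.2567, -0.9497)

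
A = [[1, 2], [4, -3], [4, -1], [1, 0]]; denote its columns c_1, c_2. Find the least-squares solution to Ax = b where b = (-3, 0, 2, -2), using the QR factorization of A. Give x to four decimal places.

e_1 = c_1/‖c_1‖ = (1, 4, 4, 1)/5.8310 = (0.1715, 0.6860, 0.6860, 0.1715).
r_{12} = e_1·c_2 = -2.4010.
u_2 = c_2 + 2.4010·e_1 = (2.4118, -1.3529, 0.6471, 0.4118).
‖u_2‖ = 2.8697, so e_2 = (0.8404, -0.4715, 0.2255, 0.1435).
Qᵀb = (0.5145, -2.3573).
Back-substitute: x_2 = -2.3573/2.8697 = -0.8214.
x_1 = (0.5145 + 2.4010·(-0.8214))/5.8310 = -0.2500.

x = (-0.2500, -0.8214)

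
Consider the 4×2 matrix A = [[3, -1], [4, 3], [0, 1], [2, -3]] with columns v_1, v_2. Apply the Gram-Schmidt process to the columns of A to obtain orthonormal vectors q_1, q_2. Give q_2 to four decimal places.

q_2 = (-0.2953, 0.5828, 0.2254, -0.7227)

v_1 = (3, 4, 0, 2); ‖v_1‖ = 5.3852, so q_1 = (0.5571, 0.7428, 0.0000, 0.3714).
q_1·v_2 = 0.5571·(-1) + 0.7428·3 + 0.0000·1 + 0.3714·(-3) = 0.5571.
u_2 = v_2 − 0.5571·q_1 = (-1.3103, 2.5862, 1.0000, -3.2069).
‖u_2‖ = 4.4373, so q_2 = (-0.2953, 0.5828, 0.2254, -0.7227).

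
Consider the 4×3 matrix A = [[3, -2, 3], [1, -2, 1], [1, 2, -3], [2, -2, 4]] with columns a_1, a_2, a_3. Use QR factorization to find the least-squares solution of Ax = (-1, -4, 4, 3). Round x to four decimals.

x = (0.9500, 3.7500, 1.7500)

a_1 = (3, 1, 1, 2); ‖a_1‖ = 3.8730, so e_1 = (0.7746, 0.2582, 0.2582, 0.5164).
e_1·a_2 = 0.7746·(-2) + 0.2582·(-2) + 0.2582·2 + 0.5164·(-2) = -2.5820.
u_2 = a_2 + 2.5820·e_1 = (0.0000, -1.3333, 2.6667, -0.6667).
‖u_2‖ = 3.0551, so e_2 = (0.0000, -0.4364, 0.8729, -0.2182).
e_1·a_3 = 0.7746·3 + 0.2582·1 + 0.2582·(-3) + 0.5164·4 = 3.8730; e_2·a_3 = (0.0000)·3 + (-0.4364)·1 + 0.8729·(-3) + (-0.2182)·4 = -3.9279.
u_3 = a_3 − 3.8730·e_1 + 3.9279·e_2 = (0.0000, -1.7143, -0.5714, 1.1429).
‖u_3‖ = 2.1381, so e_3 = (0.0000, -0.8018, -0.2673, 0.5345).
Qᵀb = (0.7746, 4.5826, 3.7417).
Back-substitute: x_3 = 3.7417/2.1381 = 1.7500.
x_2 = (4.5826 + 3.9279·1.7500)/3.0551 = 3.7500.
x_1 = (0.7746 + 2.5820·3.7500 − 3.8730·1.7500)/3.8730 = 0.9500.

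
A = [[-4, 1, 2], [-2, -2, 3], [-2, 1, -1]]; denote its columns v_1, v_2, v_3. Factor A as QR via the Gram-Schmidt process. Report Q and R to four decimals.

v_1 = (-4, -2, -2); ‖v_1‖ = 4.8990, so e_1 = (-0.8165, -0.4082, -0.4082).
e_1·v_2 = (-0.8165)·1 + (-0.4082)·(-2) + (-0.4082)·1 = -0.4082.
u_2 = v_2 + 0.4082·e_1 = (0.6667, -2.1667, 0.8333).
‖u_2‖ = 2.4152, so e_2 = (0.2760, -0.8971, 0.3450).
e_1·v_3 = (-0.8165)·2 + (-0.4082)·3 + (-0.4082)·(-1) = -2.4495; e_2·v_3 = 0.2760·2 + (-0.8971)·3 + 0.3450·(-1) = -2.4842.
u_3 = v_3 + 2.4495·e_1 + 2.4842·e_2 = (0.6857, -0.2286, -1.1429).
‖u_3‖ = 1.3522, so e_3 = (0.5071, -0.1690, -0.8452).

Q = [[-0.8165, 0.2760, 0.5071], [-0.4082, -0.8971, -0.1690], [-0.4082, 0.3450, -0.8452]], R = [[4.8990, -0.4082, -2.4495], [0.0000, 2.4152, -2.4842], [0.0000, 0.0000, 1.3522]]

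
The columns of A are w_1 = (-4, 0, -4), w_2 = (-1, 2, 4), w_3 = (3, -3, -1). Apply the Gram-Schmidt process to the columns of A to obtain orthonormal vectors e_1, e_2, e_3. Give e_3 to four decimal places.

e_3 = (-0.3482, -0.8704, 0.3482)

w_1 = (-4, 0, -4); ‖w_1‖ = 5.6569, so e_1 = (-0.7071, 0.0000, -0.7071).
e_1·w_2 = (-0.7071)·(-1) + 0.0000·2 + (-0.7071)·4 = -2.1213.
u_2 = w_2 + 2.1213·e_1 = (-2.5000, 2.0000, 2.5000).
‖u_2‖ = 4.0620, so e_2 = (-0.6155, 0.4924, 0.6155).
e_1·w_3 = (-0.7071)·3 + 0.0000·(-3) + (-0.7071)·(-1) = -1.4142; e_2·w_3 = (-0.6155)·3 + 0.4924·(-3) + 0.6155·(-1) = -3.9389.
u_3 = w_3 + 1.4142·e_1 + 3.9389·e_2 = (-0.4242, -1.0606, 0.4242).
‖u_3‖ = 1.2185, so e_3 = (-0.3482, -0.8704, 0.3482).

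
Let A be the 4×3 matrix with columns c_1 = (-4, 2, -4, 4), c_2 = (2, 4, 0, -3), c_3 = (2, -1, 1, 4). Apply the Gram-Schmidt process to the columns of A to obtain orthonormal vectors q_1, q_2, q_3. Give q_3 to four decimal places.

c_1 = (-4, 2, -4, 4); ‖c_1‖ = 7.2111, so q_1 = (-0.5547, 0.2774, -0.5547, 0.5547).
q_1·c_2 = (-0.5547)·2 + 0.2774·4 + (-0.5547)·0 + 0.5547·(-3) = -1.6641.
u_2 = c_2 + 1.6641·q_1 = (1.0769, 4.4615, -0.9231, -2.0769).
‖u_2‖ = 5.1216, so q_2 = (0.2103, 0.8711, -0.1802, -0.4055).
q_1·c_3 = (-0.5547)·2 + 0.2774·(-1) + (-0.5547)·1 + 0.5547·4 = 0.2774; q_2·c_3 = 0.2103·2 + 0.8711·(-1) + (-0.1802)·1 + (-0.4055)·4 = -2.2529.
u_3 = c_3 − 0.2774·q_1 + 2.2529·q_2 = (2.6276, 0.8856, 0.7478, 2.9326).
‖u_3‖ = 4.1046, so q_3 = (0.6402, 0.2158, 0.1822, 0.7145).

q_3 = (0.6402, 0.2158, 0.1822, 0.7145)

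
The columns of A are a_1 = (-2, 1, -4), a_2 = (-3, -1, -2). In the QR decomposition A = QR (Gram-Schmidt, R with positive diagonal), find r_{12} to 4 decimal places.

q_1 = a_1/‖a_1‖ = (-2, 1, -4)/4.5826 = (-0.4364, 0.2182, -0.8729).
r_{12} = q_1·a_2 = 2.8368.

r_{12} = 2.8368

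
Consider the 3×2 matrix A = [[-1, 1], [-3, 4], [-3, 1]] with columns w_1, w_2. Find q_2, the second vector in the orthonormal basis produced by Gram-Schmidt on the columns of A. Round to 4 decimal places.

q_2 = (0.0742, 0.6927, -0.7174)

q_1 = w_1/‖w_1‖ = (-1, -3, -3)/4.3589 = (-0.2294, -0.6882, -0.6882).
r_{12} = q_1·w_2 = -3.6707.
u_2 = w_2 + 3.6707·q_1 = (0.1579, 1.4737, -1.5263).
‖u_2‖ = 2.1275, so q_2 = (0.0742, 0.6927, -0.7174).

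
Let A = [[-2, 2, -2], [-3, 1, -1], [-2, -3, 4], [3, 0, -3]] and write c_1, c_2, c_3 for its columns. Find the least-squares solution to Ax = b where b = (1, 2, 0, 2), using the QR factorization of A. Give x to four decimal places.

x = (-0.6308, -1.3447, -1.3056)

c_1 = (-2, -3, -2, 3); ‖c_1‖ = 5.0990, so q_1 = (-0.3922, -0.5883, -0.3922, 0.5883).
q_1·c_2 = (-0.3922)·2 + (-0.5883)·1 + (-0.3922)·(-3) + 0.5883·0 = -0.1961.
u_2 = c_2 + 0.1961·q_1 = (1.9231, 0.8846, -3.0769, 0.1154).
‖u_2‖ = 3.7365, so q_2 = (0.5147, 0.2367, -0.8235, 0.0309).
q_1·c_3 = (-0.3922)·(-2) + (-0.5883)·(-1) + (-0.3922)·4 + 0.5883·(-3) = -1.9612; q_2·c_3 = 0.5147·(-2) + 0.2367·(-1) + (-0.8235)·4 + 0.0309·(-3) = -4.6526.
u_3 = c_3 + 1.9612·q_1 + 4.6526·q_2 = (-0.3747, -1.0523, -0.6006, -1.7025).
‖u_3‖ = 2.1229, so q_3 = (-0.1765, -0.4957, -0.2829, -0.8019).
Qᵀb = (-0.3922, 1.0499, -2.7718).
Back-substitute: x_3 = -2.7718/2.1229 = -1.3056.
x_2 = (1.0499 + 4.6526·(-1.3056))/3.7365 = -1.3447.
x_1 = (-0.3922 + 0.1961·(-1.3447) + 1.9612·(-1.3056))/5.0990 = -0.6308.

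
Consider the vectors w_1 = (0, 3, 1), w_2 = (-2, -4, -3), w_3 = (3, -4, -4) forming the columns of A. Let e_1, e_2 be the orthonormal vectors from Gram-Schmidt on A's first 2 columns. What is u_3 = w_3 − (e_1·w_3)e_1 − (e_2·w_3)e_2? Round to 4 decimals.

w_1 = (0, 3, 1); ‖w_1‖ = 3.1623, so e_1 = (0.0000, 0.9487, 0.3162).
e_1·w_2 = 0.0000·(-2) + 0.9487·(-4) + 0.3162·(-3) = -4.7434.
u_2 = w_2 + 4.7434·e_1 = (-2.0000, 0.5000, -1.5000).
‖u_2‖ = 2.5495, so e_2 = (-0.7845, 0.1961, -0.5883).
e_1·w_3 = 0.0000·3 + 0.9487·(-4) + 0.3162·(-4) = -5.0596; e_2·w_3 = (-0.7845)·3 + 0.1961·(-4) + (-0.5883)·(-4) = -0.7845.
u_3 = w_3 + 5.0596·e_1 + 0.7845·e_2 = (2.3846, 0.9538, -2.8615).

u_3 = (2.3846, 0.9538, -2.8615)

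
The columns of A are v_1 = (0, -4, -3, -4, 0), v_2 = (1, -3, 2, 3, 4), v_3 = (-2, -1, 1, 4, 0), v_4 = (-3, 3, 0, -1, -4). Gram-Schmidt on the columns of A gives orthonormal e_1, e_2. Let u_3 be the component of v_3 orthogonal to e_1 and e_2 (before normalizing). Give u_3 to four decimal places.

u_3 = (-2.3359, -1.2591, -0.6219, 1.7255, -1.3436)

v_1 = (0, -4, -3, -4, 0); ‖v_1‖ = 6.4031, so e_1 = (0.0000, -0.6247, -0.4685, -0.6247, 0.0000).
e_1·v_2 = 0.0000·1 + (-0.6247)·(-3) + (-0.4685)·2 + (-0.6247)·3 + 0.0000·4 = -0.9370.
u_2 = v_2 + 0.9370·e_1 = (1.0000, -3.5854, 1.5610, 2.4146, 4.0000).
‖u_2‖ = 6.1743, so e_2 = (0.1620, -0.5807, 0.2528, 0.3911, 0.6478).
e_1·v_3 = 0.0000·(-2) + (-0.6247)·(-1) + (-0.4685)·1 + (-0.6247)·4 + 0.0000·0 = -2.3426; e_2·v_3 = 0.1620·(-2) + (-0.5807)·(-1) + 0.2528·1 + 0.3911·4 + 0.6478·0 = 2.0739.
u_3 = v_3 + 2.3426·e_1 − 2.0739·e_2 = (-2.3359, -1.2591, -0.6219, 1.7255, -1.3436).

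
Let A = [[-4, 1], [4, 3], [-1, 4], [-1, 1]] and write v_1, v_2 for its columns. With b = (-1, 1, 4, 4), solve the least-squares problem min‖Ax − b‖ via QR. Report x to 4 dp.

x = (-0.0726, 0.8229)

q_1 = v_1/‖v_1‖ = (-4, 4, -1, -1)/5.8310 = (-0.6860, 0.6860, -0.1715, -0.1715).
r_{12} = q_1·v_2 = 0.5145.
u_2 = v_2 − 0.5145·q_1 = (1.3529, 2.6471, 4.0882, 1.0882).
‖u_2‖ = 5.1706, so q_2 = (0.2617, 0.5119, 0.7907, 0.2105).
Qᵀb = (0.0000, 4.2548).
Back-substitute: x_2 = 4.2548/5.1706 = 0.8229.
x_1 = (0.0000 − 0.5145·0.8229)/5.8310 = -0.0726.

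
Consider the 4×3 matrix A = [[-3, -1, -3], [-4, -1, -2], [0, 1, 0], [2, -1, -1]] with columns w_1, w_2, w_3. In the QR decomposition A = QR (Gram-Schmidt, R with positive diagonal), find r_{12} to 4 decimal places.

r_{12} = 0.9285

w_1 = (-3, -4, 0, 2); ‖w_1‖ = 5.3852, so e_1 = (-0.5571, -0.7428, 0.0000, 0.3714).
r_{12} = e_1·w_2 = 0.9285.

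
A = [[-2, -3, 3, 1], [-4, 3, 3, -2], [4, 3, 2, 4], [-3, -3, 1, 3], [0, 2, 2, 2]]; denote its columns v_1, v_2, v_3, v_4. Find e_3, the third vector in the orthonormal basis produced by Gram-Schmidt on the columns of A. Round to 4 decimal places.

e_3 = (0.7183, 0.0997, 0.5912, 0.1765, 0.3057)

e_1 = v_1/‖v_1‖ = (-2, -4, 4, -3, 0)/6.7082 = (-0.2981, -0.5963, 0.5963, -0.4472, 0.0000).
r_{12} = e_1·v_2 = 2.2361.
u_2 = v_2 − 2.2361·e_1 = (-2.3333, 4.3333, 1.6667, -2.0000, 2.0000).
‖u_2‖ = 5.9161, so e_2 = (-0.3944, 0.7325, 0.2817, -0.3381, 0.3381).
r_{13} = e_1·v_3 = -1.9379; r_{23} = e_2·v_3 = 1.9157.
u_3 = v_3 + 1.9379·e_1 − 1.9157·e_2 = (3.1778, 0.4413, 2.6159, 0.7810, 1.3524).
‖u_3‖ = 4.4243, so e_3 = (0.7183, 0.0997, 0.5912, 0.1765, 0.3057).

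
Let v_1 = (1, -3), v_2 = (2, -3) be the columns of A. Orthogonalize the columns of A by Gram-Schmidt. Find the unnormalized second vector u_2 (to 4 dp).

u_2 = (0.9000, 0.3000)

v_1 = (1, -3); ‖v_1‖ = 3.1623, so e_1 = (0.3162, -0.9487).
e_1·v_2 = 0.3162·2 + (-0.9487)·(-3) = 3.4785.
u_2 = v_2 − 3.4785·e_1 = (0.9000, 0.3000).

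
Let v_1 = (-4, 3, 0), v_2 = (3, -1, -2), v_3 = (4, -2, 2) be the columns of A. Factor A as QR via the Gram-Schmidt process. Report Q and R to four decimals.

v_1 = (-4, 3, 0); ‖v_1‖ = 5.0000, so e_1 = (-0.8000, 0.6000, 0.0000).
e_1·v_2 = (-0.8000)·3 + 0.6000·(-1) + 0.0000·(-2) = -3.0000.
u_2 = v_2 + 3.0000·e_1 = (0.6000, 0.8000, -2.0000).
‖u_2‖ = 2.2361, so e_2 = (0.2683, 0.3578, -0.8944).
e_1·v_3 = (-0.8000)·4 + 0.6000·(-2) + 0.0000·2 = -4.4000; e_2·v_3 = 0.2683·4 + 0.3578·(-2) + (-0.8944)·2 = -1.4311.
u_3 = v_3 + 4.4000·e_1 + 1.4311·e_2 = (0.8640, 1.1520, 0.7200).
‖u_3‖ = 1.6100, so e_3 = (0.5367, 0.7155, 0.4472).

Q = [[-0.8000, 0.2683, 0.5367], [0.6000, 0.3578, 0.7155], [0.0000, -0.8944, 0.4472]], R = [[5.0000, -3.0000, -4.4000], [0.0000, 2.2361, -1.4311], [0.0000, 0.0000, 1.6100]]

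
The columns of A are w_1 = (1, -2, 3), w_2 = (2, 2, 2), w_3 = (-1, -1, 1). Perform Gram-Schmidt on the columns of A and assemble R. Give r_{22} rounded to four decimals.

r_{22} = 3.2950

e_1 = w_1/‖w_1‖ = (1, -2, 3)/3.7417 = (0.2673, -0.5345, 0.8018).
r_{12} = e_1·w_2 = 1.0690.
u_2 = w_2 − 1.0690·e_1 = (1.7143, 2.5714, 1.1429).
r_{22} = ‖u_2‖ = 3.2950.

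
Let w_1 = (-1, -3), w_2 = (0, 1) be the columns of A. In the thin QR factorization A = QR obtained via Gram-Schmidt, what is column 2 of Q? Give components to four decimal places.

e_2 = (-0.9487, 0.3162)

w_1 = (-1, -3); ‖w_1‖ = 3.1623, so e_1 = (-0.3162, -0.9487).
e_1·w_2 = (-0.3162)·0 + (-0.9487)·1 = -0.9487.
u_2 = w_2 + 0.9487·e_1 = (-0.3000, 0.1000).
‖u_2‖ = 0.3162, so e_2 = (-0.9487, 0.3162).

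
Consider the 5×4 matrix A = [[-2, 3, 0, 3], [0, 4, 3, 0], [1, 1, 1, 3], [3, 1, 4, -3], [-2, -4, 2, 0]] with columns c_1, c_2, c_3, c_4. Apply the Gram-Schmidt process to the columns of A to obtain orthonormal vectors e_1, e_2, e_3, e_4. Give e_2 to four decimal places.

c_1 = (-2, 0, 1, 3, -2); ‖c_1‖ = 4.2426, so e_1 = (-0.4714, 0.0000, 0.2357, 0.7071, -0.4714).
e_1·c_2 = (-0.4714)·3 + 0.0000·4 + 0.2357·1 + 0.7071·1 + (-0.4714)·(-4) = 1.4142.
u_2 = c_2 − 1.4142·e_1 = (3.6667, 4.0000, 0.6667, 0.0000, -3.3333).
‖u_2‖ = 6.4031, so e_2 = (0.5726, 0.6247, 0.1041, 0.0000, -0.5206).

e_2 = (0.5726, 0.6247, 0.1041, 0.0000, -0.5206)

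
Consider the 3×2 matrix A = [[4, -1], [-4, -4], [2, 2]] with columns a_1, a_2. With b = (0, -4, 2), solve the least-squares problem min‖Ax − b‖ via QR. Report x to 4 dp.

x = (0.2000, 0.8000)

a_1 = (4, -4, 2); ‖a_1‖ = 6.0000, so e_1 = (0.6667, -0.6667, 0.3333).
e_1·a_2 = 0.6667·(-1) + (-0.6667)·(-4) + 0.3333·2 = 2.6667.
u_2 = a_2 − 2.6667·e_1 = (-2.7778, -2.2222, 1.1111).
‖u_2‖ = 3.7268, so e_2 = (-0.7454, -0.5963, 0.2981).
Qᵀb = (3.3333, 2.9814).
Back-substitute: x_2 = 2.9814/3.7268 = 0.8000.
x_1 = (3.3333 − 2.6667·0.8000)/6.0000 = 0.2000.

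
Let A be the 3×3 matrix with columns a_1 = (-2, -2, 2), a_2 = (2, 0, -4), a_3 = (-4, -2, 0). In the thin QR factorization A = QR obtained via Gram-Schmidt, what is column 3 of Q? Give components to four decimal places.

a_1 = (-2, -2, 2); ‖a_1‖ = 3.4641, so e_1 = (-0.5774, -0.5774, 0.5774).
e_1·a_2 = (-0.5774)·2 + (-0.5774)·0 + 0.5774·(-4) = -3.4641.
u_2 = a_2 + 3.4641·e_1 = (0.0000, -2.0000, -2.0000).
‖u_2‖ = 2.8284, so e_2 = (0.0000, -0.7071, -0.7071).
e_1·a_3 = (-0.5774)·(-4) + (-0.5774)·(-2) + 0.5774·0 = 3.4641; e_2·a_3 = (0.0000)·(-4) + (-0.7071)·(-2) + (-0.7071)·0 = 1.4142.
u_3 = a_3 − 3.4641·e_1 − 1.4142·e_2 = (-2.0000, 1.0000, -1.0000).
‖u_3‖ = 2.4495, so e_3 = (-0.8165, 0.4082, -0.4082).

e_3 = (-0.8165, 0.4082, -0.4082)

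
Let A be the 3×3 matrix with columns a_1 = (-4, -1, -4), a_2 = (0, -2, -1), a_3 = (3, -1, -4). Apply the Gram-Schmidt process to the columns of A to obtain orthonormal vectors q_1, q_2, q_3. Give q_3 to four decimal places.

a_1 = (-4, -1, -4); ‖a_1‖ = 5.7446, so q_1 = (-0.6963, -0.1741, -0.6963).
q_1·a_2 = (-0.6963)·0 + (-0.1741)·(-2) + (-0.6963)·(-1) = 1.0445.
u_2 = a_2 − 1.0445·q_1 = (0.7273, -1.8182, -0.2727).
‖u_2‖ = 1.9771, so q_2 = (0.3678, -0.9196, -0.1379).
q_1·a_3 = (-0.6963)·3 + (-0.1741)·(-1) + (-0.6963)·(-4) = 0.8704; q_2·a_3 = 0.3678·3 + (-0.9196)·(-1) + (-0.1379)·(-4) = 2.5749.
u_3 = a_3 − 0.8704·q_1 − 2.5749·q_2 = (2.6589, 1.5194, -3.0388).
‖u_3‖ = 4.3142, so q_3 = (0.6163, 0.3522, -0.7044).

q_3 = (0.6163, 0.3522, -0.7044)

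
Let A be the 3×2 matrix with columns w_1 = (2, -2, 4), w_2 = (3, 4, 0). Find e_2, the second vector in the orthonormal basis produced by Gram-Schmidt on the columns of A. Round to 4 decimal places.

e_1 = w_1/‖w_1‖ = (2, -2, 4)/4.8990 = (0.4082, -0.4082, 0.8165).
r_{12} = e_1·w_2 = -0.4082.
u_2 = w_2 + 0.4082·e_1 = (3.1667, 3.8333, 0.3333).
‖u_2‖ = 4.9833, so e_2 = (0.6355, 0.7692, 0.0669).

e_2 = (0.6355, 0.7692, 0.0669)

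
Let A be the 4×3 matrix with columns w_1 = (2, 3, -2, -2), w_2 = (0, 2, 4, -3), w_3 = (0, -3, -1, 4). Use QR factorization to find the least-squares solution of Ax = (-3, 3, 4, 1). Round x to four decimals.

w_1 = (2, 3, -2, -2); ‖w_1‖ = 4.5826, so q_1 = (0.4364, 0.6547, -0.4364, -0.4364).
q_1·w_2 = 0.4364·0 + 0.6547·2 + (-0.4364)·4 + (-0.4364)·(-3) = 0.8729.
u_2 = w_2 − 0.8729·q_1 = (-0.3810, 1.4286, 4.3810, -2.6190).
‖u_2‖ = 5.3140, so q_2 = (-0.0717, 0.2688, 0.8244, -0.4929).
q_1·w_3 = 0.4364·0 + 0.6547·(-3) + (-0.4364)·(-1) + (-0.4364)·4 = -3.2733; q_2·w_3 = (-0.0717)·0 + 0.2688·(-3) + 0.8244·(-1) + (-0.4929)·4 = -3.6024.
u_3 = w_3 + 3.2733·q_1 + 3.6024·q_2 = (1.1703, 0.1113, 0.5413, 0.7960).
‖u_3‖ = 1.5194, so q_3 = (0.7702, 0.0733, 0.3563, 0.5239).
Qᵀb = (-1.5275, 3.8264, -0.1421).
Back-substitute: x_3 = -0.1421/1.5194 = -0.0935.
x_2 = (3.8264 + 3.6024·(-0.0935))/5.3140 = 0.6567.
x_1 = (-1.5275 − 0.8729·0.6567 + 3.2733·(-0.0935))/4.5826 = -0.5252.

x = (-0.5252, 0.6567, -0.0935)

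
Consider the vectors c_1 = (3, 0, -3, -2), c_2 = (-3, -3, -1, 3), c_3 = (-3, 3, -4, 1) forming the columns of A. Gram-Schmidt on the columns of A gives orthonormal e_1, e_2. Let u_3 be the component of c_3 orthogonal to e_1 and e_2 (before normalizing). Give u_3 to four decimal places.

u_3 = (-2.6568, 4.0551, -2.9364, 0.4195)

c_1 = (3, 0, -3, -2); ‖c_1‖ = 4.6904, so e_1 = (0.6396, 0.0000, -0.6396, -0.4264).
e_1·c_2 = 0.6396·(-3) + 0.0000·(-3) + (-0.6396)·(-1) + (-0.4264)·3 = -2.5584.
u_2 = c_2 + 2.5584·e_1 = (-1.3636, -3.0000, -2.6364, 1.9091).
‖u_2‖ = 4.6319, so e_2 = (-0.2944, -0.6477, -0.5692, 0.4122).
e_1·c_3 = 0.6396·(-3) + 0.0000·3 + (-0.6396)·(-4) + (-0.4264)·1 = 0.2132; e_2·c_3 = (-0.2944)·(-3) + (-0.6477)·3 + (-0.5692)·(-4) + 0.4122·1 = 1.6290.
u_3 = c_3 − 0.2132·e_1 − 1.6290·e_2 = (-2.6568, 4.0551, -2.9364, 0.4195).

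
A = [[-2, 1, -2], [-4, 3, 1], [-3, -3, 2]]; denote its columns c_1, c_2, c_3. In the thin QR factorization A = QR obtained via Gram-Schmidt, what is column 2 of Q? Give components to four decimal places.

q_2 = (0.1538, 0.5425, -0.8259)

c_1 = (-2, -4, -3); ‖c_1‖ = 5.3852, so q_1 = (-0.3714, -0.7428, -0.5571).
q_1·c_2 = (-0.3714)·1 + (-0.7428)·3 + (-0.5571)·(-3) = -0.9285.
u_2 = c_2 + 0.9285·q_1 = (0.6552, 2.3103, -3.5172).
‖u_2‖ = 4.2589, so q_2 = (0.1538, 0.5425, -0.8259).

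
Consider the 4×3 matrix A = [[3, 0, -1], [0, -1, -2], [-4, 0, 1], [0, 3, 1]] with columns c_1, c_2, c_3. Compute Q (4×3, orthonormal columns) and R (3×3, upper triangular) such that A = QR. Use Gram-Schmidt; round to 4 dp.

c_1 = (3, 0, -4, 0); ‖c_1‖ = 5.0000, so e_1 = (0.6000, 0.0000, -0.8000, 0.0000).
e_1·c_2 = 0.6000·0 + 0.0000·(-1) + (-0.8000)·0 + 0.0000·3 = 0.0000.
u_2 = c_2 + 0.0000·e_1 = (0.0000, -1.0000, 0.0000, 3.0000).
‖u_2‖ = 3.1623, so e_2 = (0.0000, -0.3162, 0.0000, 0.9487).
e_1·c_3 = 0.6000·(-1) + 0.0000·(-2) + (-0.8000)·1 + 0.0000·1 = -1.4000; e_2·c_3 = 0.0000·(-1) + (-0.3162)·(-2) + 0.0000·1 + 0.9487·1 = 1.5811.
u_3 = c_3 + 1.4000·e_1 − 1.5811·e_2 = (-0.1600, -1.5000, -0.1200, -0.5000).
‖u_3‖ = 1.5937, so e_3 = (-0.1004, -0.9412, -0.0753, -0.3137).

Q = [[0.6000, 0.0000, -0.1004], [0.0000, -0.3162, -0.9412], [-0.8000, 0.0000, -0.0753], [0.0000, 0.9487, -0.3137]], R = [[5.0000, 0.0000, -1.4000], [0.0000, 3.1623, 1.5811], [0.0000, 0.0000, 1.5937]]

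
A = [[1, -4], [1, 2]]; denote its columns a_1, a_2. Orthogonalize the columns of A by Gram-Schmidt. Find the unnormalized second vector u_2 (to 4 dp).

u_2 = (-3.0000, 3.0000)

q_1 = a_1/‖a_1‖ = (1, 1)/1.4142 = (0.7071, 0.7071).
r_{12} = q_1·a_2 = -1.4142.
u_2 = a_2 + 1.4142·q_1 = (-3.0000, 3.0000).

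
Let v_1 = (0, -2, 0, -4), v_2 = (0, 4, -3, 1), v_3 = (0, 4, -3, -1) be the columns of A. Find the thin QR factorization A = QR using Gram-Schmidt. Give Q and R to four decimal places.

Q = [[0.0000, 0.0000, 0.0000], [-0.4472, 0.6458, 0.6189], [0.0000, -0.6919, 0.7220], [-0.8944, -0.3229, -0.3094]], R = [[4.4721, -2.6833, -0.8944], [0.0000, 4.3359, 4.9817], [0.0000, 0.0000, 0.6189]]

v_1 = (0, -2, 0, -4); ‖v_1‖ = 4.4721, so e_1 = (0.0000, -0.4472, 0.0000, -0.8944).
e_1·v_2 = 0.0000·0 + (-0.4472)·4 + 0.0000·(-3) + (-0.8944)·1 = -2.6833.
u_2 = v_2 + 2.6833·e_1 = (0.0000, 2.8000, -3.0000, -1.4000).
‖u_2‖ = 4.3359, so e_2 = (0.0000, 0.6458, -0.6919, -0.3229).
e_1·v_3 = 0.0000·0 + (-0.4472)·4 + 0.0000·(-3) + (-0.8944)·(-1) = -0.8944; e_2·v_3 = 0.0000·0 + 0.6458·4 + (-0.6919)·(-3) + (-0.3229)·(-1) = 4.9817.
u_3 = v_3 + 0.8944·e_1 − 4.9817·e_2 = (0.0000, 0.3830, 0.4468, -0.1915).
‖u_3‖ = 0.6189, so e_3 = (0.0000, 0.6189, 0.7220, -0.3094).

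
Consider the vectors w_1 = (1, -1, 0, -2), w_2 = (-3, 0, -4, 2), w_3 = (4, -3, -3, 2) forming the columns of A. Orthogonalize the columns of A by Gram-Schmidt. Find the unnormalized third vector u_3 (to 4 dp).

w_1 = (1, -1, 0, -2); ‖w_1‖ = 2.4495, so e_1 = (0.4082, -0.4082, 0.0000, -0.8165).
e_1·w_2 = 0.4082·(-3) + (-0.4082)·0 + 0.0000·(-4) + (-0.8165)·2 = -2.8577.
u_2 = w_2 + 2.8577·e_1 = (-1.8333, -1.1667, -4.0000, -0.3333).
‖u_2‖ = 4.5644, so e_2 = (-0.4017, -0.2556, -0.8764, -0.0730).
e_1·w_3 = 0.4082·4 + (-0.4082)·(-3) + 0.0000·(-3) + (-0.8165)·2 = 1.2247; e_2·w_3 = (-0.4017)·4 + (-0.2556)·(-3) + (-0.8764)·(-3) + (-0.0730)·2 = 1.6432.
u_3 = w_3 − 1.2247·e_1 − 1.6432·e_2 = (4.1600, -2.0800, -1.5600, 3.1200).

u_3 = (4.1600, -2.0800, -1.5600, 3.1200)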